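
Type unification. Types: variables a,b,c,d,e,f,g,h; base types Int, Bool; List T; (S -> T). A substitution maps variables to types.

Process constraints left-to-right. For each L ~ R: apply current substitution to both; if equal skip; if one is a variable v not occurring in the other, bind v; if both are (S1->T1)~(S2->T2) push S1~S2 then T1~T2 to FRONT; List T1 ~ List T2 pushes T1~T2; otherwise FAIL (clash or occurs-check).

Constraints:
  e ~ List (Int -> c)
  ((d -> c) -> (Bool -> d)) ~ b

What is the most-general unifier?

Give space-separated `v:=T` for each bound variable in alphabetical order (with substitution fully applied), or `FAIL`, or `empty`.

step 1: unify e ~ List (Int -> c)  [subst: {-} | 1 pending]
  bind e := List (Int -> c)
step 2: unify ((d -> c) -> (Bool -> d)) ~ b  [subst: {e:=List (Int -> c)} | 0 pending]
  bind b := ((d -> c) -> (Bool -> d))

Answer: b:=((d -> c) -> (Bool -> d)) e:=List (Int -> c)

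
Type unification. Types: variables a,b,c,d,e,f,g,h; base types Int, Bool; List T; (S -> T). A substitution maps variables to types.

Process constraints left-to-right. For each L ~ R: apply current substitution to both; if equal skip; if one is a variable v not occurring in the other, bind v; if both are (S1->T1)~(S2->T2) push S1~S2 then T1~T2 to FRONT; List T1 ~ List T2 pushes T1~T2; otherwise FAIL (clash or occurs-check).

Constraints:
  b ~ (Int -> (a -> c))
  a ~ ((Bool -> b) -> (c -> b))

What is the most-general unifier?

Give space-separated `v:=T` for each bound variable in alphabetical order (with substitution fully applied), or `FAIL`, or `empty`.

Answer: FAIL

Derivation:
step 1: unify b ~ (Int -> (a -> c))  [subst: {-} | 1 pending]
  bind b := (Int -> (a -> c))
step 2: unify a ~ ((Bool -> (Int -> (a -> c))) -> (c -> (Int -> (a -> c))))  [subst: {b:=(Int -> (a -> c))} | 0 pending]
  occurs-check fail: a in ((Bool -> (Int -> (a -> c))) -> (c -> (Int -> (a -> c))))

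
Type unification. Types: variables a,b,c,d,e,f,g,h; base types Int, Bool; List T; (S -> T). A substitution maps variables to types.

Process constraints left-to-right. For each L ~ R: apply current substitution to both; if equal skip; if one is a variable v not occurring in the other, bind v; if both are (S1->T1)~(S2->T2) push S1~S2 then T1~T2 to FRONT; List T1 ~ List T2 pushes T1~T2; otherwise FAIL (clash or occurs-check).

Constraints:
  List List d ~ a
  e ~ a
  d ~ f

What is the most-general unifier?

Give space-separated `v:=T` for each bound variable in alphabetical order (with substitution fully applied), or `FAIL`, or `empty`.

Answer: a:=List List f d:=f e:=List List f

Derivation:
step 1: unify List List d ~ a  [subst: {-} | 2 pending]
  bind a := List List d
step 2: unify e ~ List List d  [subst: {a:=List List d} | 1 pending]
  bind e := List List d
step 3: unify d ~ f  [subst: {a:=List List d, e:=List List d} | 0 pending]
  bind d := f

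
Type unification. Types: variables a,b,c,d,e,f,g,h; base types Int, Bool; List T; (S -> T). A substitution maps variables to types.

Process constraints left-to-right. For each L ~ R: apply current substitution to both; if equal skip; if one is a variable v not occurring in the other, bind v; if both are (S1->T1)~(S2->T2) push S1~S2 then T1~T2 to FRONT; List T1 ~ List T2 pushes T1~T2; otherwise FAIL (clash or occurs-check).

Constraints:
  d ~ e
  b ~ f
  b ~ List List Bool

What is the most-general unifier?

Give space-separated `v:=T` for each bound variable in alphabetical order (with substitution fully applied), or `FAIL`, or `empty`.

Answer: b:=List List Bool d:=e f:=List List Bool

Derivation:
step 1: unify d ~ e  [subst: {-} | 2 pending]
  bind d := e
step 2: unify b ~ f  [subst: {d:=e} | 1 pending]
  bind b := f
step 3: unify f ~ List List Bool  [subst: {d:=e, b:=f} | 0 pending]
  bind f := List List Bool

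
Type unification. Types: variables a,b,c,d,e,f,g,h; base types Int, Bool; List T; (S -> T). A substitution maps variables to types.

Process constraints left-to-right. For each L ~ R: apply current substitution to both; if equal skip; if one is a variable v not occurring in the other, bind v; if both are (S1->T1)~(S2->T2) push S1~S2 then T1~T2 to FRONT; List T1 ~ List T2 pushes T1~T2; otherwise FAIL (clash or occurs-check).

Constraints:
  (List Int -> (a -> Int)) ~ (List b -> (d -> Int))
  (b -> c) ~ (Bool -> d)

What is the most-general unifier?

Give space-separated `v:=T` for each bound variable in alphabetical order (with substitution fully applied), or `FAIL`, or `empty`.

Answer: FAIL

Derivation:
step 1: unify (List Int -> (a -> Int)) ~ (List b -> (d -> Int))  [subst: {-} | 1 pending]
  -> decompose arrow: push List Int~List b, (a -> Int)~(d -> Int)
step 2: unify List Int ~ List b  [subst: {-} | 2 pending]
  -> decompose List: push Int~b
step 3: unify Int ~ b  [subst: {-} | 2 pending]
  bind b := Int
step 4: unify (a -> Int) ~ (d -> Int)  [subst: {b:=Int} | 1 pending]
  -> decompose arrow: push a~d, Int~Int
step 5: unify a ~ d  [subst: {b:=Int} | 2 pending]
  bind a := d
step 6: unify Int ~ Int  [subst: {b:=Int, a:=d} | 1 pending]
  -> identical, skip
step 7: unify (Int -> c) ~ (Bool -> d)  [subst: {b:=Int, a:=d} | 0 pending]
  -> decompose arrow: push Int~Bool, c~d
step 8: unify Int ~ Bool  [subst: {b:=Int, a:=d} | 1 pending]
  clash: Int vs Bool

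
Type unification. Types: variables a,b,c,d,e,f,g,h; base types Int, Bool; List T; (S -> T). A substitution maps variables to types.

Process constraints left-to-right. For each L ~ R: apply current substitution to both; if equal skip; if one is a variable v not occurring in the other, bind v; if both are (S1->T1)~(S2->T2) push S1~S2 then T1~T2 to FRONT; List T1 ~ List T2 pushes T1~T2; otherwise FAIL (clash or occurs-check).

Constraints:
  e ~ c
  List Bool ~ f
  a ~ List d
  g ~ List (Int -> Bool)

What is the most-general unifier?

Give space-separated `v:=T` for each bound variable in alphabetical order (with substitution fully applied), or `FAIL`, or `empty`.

step 1: unify e ~ c  [subst: {-} | 3 pending]
  bind e := c
step 2: unify List Bool ~ f  [subst: {e:=c} | 2 pending]
  bind f := List Bool
step 3: unify a ~ List d  [subst: {e:=c, f:=List Bool} | 1 pending]
  bind a := List d
step 4: unify g ~ List (Int -> Bool)  [subst: {e:=c, f:=List Bool, a:=List d} | 0 pending]
  bind g := List (Int -> Bool)

Answer: a:=List d e:=c f:=List Bool g:=List (Int -> Bool)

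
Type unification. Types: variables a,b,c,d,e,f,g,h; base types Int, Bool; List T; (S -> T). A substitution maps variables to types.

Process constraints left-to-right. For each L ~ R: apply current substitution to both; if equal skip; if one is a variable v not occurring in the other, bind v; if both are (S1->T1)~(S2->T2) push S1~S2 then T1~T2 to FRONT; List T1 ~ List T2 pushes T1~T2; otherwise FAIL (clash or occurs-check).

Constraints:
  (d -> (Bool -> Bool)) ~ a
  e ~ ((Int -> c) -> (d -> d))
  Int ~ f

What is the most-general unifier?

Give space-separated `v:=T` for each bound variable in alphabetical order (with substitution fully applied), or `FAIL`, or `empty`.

step 1: unify (d -> (Bool -> Bool)) ~ a  [subst: {-} | 2 pending]
  bind a := (d -> (Bool -> Bool))
step 2: unify e ~ ((Int -> c) -> (d -> d))  [subst: {a:=(d -> (Bool -> Bool))} | 1 pending]
  bind e := ((Int -> c) -> (d -> d))
step 3: unify Int ~ f  [subst: {a:=(d -> (Bool -> Bool)), e:=((Int -> c) -> (d -> d))} | 0 pending]
  bind f := Int

Answer: a:=(d -> (Bool -> Bool)) e:=((Int -> c) -> (d -> d)) f:=Int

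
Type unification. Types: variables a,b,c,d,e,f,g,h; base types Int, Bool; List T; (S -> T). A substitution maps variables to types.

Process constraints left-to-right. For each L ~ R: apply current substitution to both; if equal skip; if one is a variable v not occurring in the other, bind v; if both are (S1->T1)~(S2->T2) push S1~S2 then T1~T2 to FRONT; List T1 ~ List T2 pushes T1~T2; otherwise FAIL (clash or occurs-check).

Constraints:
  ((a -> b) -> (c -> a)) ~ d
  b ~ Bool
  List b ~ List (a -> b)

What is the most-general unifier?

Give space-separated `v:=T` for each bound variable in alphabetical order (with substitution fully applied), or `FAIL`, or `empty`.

Answer: FAIL

Derivation:
step 1: unify ((a -> b) -> (c -> a)) ~ d  [subst: {-} | 2 pending]
  bind d := ((a -> b) -> (c -> a))
step 2: unify b ~ Bool  [subst: {d:=((a -> b) -> (c -> a))} | 1 pending]
  bind b := Bool
step 3: unify List Bool ~ List (a -> Bool)  [subst: {d:=((a -> b) -> (c -> a)), b:=Bool} | 0 pending]
  -> decompose List: push Bool~(a -> Bool)
step 4: unify Bool ~ (a -> Bool)  [subst: {d:=((a -> b) -> (c -> a)), b:=Bool} | 0 pending]
  clash: Bool vs (a -> Bool)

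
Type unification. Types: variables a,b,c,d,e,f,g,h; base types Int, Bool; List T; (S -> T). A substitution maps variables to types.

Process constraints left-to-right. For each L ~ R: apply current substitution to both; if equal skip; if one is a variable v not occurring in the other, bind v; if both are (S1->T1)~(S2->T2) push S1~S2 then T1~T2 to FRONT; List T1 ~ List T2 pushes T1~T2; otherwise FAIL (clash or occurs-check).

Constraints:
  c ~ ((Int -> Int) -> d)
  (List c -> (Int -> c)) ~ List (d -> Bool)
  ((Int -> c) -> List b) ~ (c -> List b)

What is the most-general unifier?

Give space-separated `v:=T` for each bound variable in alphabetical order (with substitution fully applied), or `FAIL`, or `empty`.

step 1: unify c ~ ((Int -> Int) -> d)  [subst: {-} | 2 pending]
  bind c := ((Int -> Int) -> d)
step 2: unify (List ((Int -> Int) -> d) -> (Int -> ((Int -> Int) -> d))) ~ List (d -> Bool)  [subst: {c:=((Int -> Int) -> d)} | 1 pending]
  clash: (List ((Int -> Int) -> d) -> (Int -> ((Int -> Int) -> d))) vs List (d -> Bool)

Answer: FAIL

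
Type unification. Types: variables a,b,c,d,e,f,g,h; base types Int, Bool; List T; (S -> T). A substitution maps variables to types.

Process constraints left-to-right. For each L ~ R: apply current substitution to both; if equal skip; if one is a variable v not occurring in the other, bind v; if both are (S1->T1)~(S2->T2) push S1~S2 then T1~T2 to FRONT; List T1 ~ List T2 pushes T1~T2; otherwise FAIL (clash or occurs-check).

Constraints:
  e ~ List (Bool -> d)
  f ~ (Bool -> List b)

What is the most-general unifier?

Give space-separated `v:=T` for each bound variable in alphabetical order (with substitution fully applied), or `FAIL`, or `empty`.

Answer: e:=List (Bool -> d) f:=(Bool -> List b)

Derivation:
step 1: unify e ~ List (Bool -> d)  [subst: {-} | 1 pending]
  bind e := List (Bool -> d)
step 2: unify f ~ (Bool -> List b)  [subst: {e:=List (Bool -> d)} | 0 pending]
  bind f := (Bool -> List b)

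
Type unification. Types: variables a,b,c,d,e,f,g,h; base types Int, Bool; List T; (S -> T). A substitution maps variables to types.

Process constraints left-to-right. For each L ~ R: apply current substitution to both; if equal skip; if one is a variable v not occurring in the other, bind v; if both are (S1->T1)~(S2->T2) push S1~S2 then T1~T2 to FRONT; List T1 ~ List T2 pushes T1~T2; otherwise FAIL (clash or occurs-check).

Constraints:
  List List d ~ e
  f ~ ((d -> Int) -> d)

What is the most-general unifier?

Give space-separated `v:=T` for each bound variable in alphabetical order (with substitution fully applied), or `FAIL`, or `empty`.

step 1: unify List List d ~ e  [subst: {-} | 1 pending]
  bind e := List List d
step 2: unify f ~ ((d -> Int) -> d)  [subst: {e:=List List d} | 0 pending]
  bind f := ((d -> Int) -> d)

Answer: e:=List List d f:=((d -> Int) -> d)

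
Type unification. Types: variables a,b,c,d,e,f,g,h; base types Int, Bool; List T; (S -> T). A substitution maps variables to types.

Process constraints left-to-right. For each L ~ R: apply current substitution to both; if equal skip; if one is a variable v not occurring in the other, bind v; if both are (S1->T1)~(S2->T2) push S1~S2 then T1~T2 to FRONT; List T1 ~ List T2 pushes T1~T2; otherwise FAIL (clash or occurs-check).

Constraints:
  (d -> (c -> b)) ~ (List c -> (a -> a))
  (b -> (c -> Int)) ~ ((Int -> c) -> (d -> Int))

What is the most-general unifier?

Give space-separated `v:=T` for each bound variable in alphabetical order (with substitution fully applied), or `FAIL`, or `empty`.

Answer: FAIL

Derivation:
step 1: unify (d -> (c -> b)) ~ (List c -> (a -> a))  [subst: {-} | 1 pending]
  -> decompose arrow: push d~List c, (c -> b)~(a -> a)
step 2: unify d ~ List c  [subst: {-} | 2 pending]
  bind d := List c
step 3: unify (c -> b) ~ (a -> a)  [subst: {d:=List c} | 1 pending]
  -> decompose arrow: push c~a, b~a
step 4: unify c ~ a  [subst: {d:=List c} | 2 pending]
  bind c := a
step 5: unify b ~ a  [subst: {d:=List c, c:=a} | 1 pending]
  bind b := a
step 6: unify (a -> (a -> Int)) ~ ((Int -> a) -> (List a -> Int))  [subst: {d:=List c, c:=a, b:=a} | 0 pending]
  -> decompose arrow: push a~(Int -> a), (a -> Int)~(List a -> Int)
step 7: unify a ~ (Int -> a)  [subst: {d:=List c, c:=a, b:=a} | 1 pending]
  occurs-check fail: a in (Int -> a)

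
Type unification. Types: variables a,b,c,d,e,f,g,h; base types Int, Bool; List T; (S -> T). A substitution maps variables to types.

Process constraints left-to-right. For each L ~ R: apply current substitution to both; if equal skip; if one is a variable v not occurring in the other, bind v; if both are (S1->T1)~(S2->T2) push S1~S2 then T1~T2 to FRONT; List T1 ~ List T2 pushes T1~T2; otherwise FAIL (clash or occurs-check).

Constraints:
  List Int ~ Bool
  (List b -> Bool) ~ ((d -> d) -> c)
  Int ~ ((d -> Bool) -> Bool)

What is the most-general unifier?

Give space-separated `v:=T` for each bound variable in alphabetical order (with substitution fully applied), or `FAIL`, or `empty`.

Answer: FAIL

Derivation:
step 1: unify List Int ~ Bool  [subst: {-} | 2 pending]
  clash: List Int vs Bool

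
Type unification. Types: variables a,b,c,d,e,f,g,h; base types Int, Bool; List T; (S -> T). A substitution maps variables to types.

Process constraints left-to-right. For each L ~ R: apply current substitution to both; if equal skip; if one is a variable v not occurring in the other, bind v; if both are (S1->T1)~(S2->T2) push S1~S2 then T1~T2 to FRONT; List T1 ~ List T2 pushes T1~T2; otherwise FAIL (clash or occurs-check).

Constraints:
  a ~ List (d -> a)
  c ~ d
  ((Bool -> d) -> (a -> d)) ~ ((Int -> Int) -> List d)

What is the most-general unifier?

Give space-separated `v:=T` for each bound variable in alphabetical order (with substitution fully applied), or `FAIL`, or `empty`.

step 1: unify a ~ List (d -> a)  [subst: {-} | 2 pending]
  occurs-check fail: a in List (d -> a)

Answer: FAIL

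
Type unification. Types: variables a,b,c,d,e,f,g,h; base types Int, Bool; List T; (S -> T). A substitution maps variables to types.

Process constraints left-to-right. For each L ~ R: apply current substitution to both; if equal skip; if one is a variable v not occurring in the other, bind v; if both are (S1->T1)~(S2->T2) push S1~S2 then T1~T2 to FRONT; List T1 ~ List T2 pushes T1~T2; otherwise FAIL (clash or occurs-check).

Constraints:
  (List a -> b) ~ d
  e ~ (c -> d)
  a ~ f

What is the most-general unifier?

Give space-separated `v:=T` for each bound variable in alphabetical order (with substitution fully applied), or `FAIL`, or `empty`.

step 1: unify (List a -> b) ~ d  [subst: {-} | 2 pending]
  bind d := (List a -> b)
step 2: unify e ~ (c -> (List a -> b))  [subst: {d:=(List a -> b)} | 1 pending]
  bind e := (c -> (List a -> b))
step 3: unify a ~ f  [subst: {d:=(List a -> b), e:=(c -> (List a -> b))} | 0 pending]
  bind a := f

Answer: a:=f d:=(List f -> b) e:=(c -> (List f -> b))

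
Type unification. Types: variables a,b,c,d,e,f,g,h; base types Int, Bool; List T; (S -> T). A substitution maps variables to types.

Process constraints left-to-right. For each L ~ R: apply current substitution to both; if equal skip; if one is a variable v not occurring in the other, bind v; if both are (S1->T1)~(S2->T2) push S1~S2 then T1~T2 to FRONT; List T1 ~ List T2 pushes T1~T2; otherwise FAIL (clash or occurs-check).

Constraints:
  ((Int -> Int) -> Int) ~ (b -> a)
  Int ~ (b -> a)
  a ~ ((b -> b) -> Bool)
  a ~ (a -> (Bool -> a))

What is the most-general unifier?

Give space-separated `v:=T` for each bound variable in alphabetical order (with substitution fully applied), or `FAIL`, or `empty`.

step 1: unify ((Int -> Int) -> Int) ~ (b -> a)  [subst: {-} | 3 pending]
  -> decompose arrow: push (Int -> Int)~b, Int~a
step 2: unify (Int -> Int) ~ b  [subst: {-} | 4 pending]
  bind b := (Int -> Int)
step 3: unify Int ~ a  [subst: {b:=(Int -> Int)} | 3 pending]
  bind a := Int
step 4: unify Int ~ ((Int -> Int) -> Int)  [subst: {b:=(Int -> Int), a:=Int} | 2 pending]
  clash: Int vs ((Int -> Int) -> Int)

Answer: FAIL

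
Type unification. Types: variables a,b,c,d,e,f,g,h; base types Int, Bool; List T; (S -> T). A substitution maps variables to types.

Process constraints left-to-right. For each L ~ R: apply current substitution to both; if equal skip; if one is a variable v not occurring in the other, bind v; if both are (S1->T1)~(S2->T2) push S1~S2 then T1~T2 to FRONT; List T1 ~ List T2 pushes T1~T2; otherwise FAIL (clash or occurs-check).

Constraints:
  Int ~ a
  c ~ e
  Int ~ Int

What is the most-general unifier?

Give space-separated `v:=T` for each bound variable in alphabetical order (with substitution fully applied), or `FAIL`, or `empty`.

step 1: unify Int ~ a  [subst: {-} | 2 pending]
  bind a := Int
step 2: unify c ~ e  [subst: {a:=Int} | 1 pending]
  bind c := e
step 3: unify Int ~ Int  [subst: {a:=Int, c:=e} | 0 pending]
  -> identical, skip

Answer: a:=Int c:=e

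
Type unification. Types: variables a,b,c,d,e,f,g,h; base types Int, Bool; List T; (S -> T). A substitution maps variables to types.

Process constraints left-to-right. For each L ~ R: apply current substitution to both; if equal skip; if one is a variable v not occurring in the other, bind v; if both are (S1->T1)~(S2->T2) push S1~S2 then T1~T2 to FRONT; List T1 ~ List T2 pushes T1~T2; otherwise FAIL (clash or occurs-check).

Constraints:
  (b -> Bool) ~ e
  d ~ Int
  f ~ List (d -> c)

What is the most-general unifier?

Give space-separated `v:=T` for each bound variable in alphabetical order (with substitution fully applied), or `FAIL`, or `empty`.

Answer: d:=Int e:=(b -> Bool) f:=List (Int -> c)

Derivation:
step 1: unify (b -> Bool) ~ e  [subst: {-} | 2 pending]
  bind e := (b -> Bool)
step 2: unify d ~ Int  [subst: {e:=(b -> Bool)} | 1 pending]
  bind d := Int
step 3: unify f ~ List (Int -> c)  [subst: {e:=(b -> Bool), d:=Int} | 0 pending]
  bind f := List (Int -> c)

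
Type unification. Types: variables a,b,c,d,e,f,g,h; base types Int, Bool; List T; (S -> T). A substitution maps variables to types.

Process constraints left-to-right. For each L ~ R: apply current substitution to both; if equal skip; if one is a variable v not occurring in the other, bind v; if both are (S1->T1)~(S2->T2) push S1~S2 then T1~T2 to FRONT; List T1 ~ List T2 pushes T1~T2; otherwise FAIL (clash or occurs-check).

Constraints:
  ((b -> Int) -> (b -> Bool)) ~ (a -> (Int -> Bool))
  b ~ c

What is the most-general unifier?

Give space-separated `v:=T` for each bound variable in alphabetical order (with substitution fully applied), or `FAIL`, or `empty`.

step 1: unify ((b -> Int) -> (b -> Bool)) ~ (a -> (Int -> Bool))  [subst: {-} | 1 pending]
  -> decompose arrow: push (b -> Int)~a, (b -> Bool)~(Int -> Bool)
step 2: unify (b -> Int) ~ a  [subst: {-} | 2 pending]
  bind a := (b -> Int)
step 3: unify (b -> Bool) ~ (Int -> Bool)  [subst: {a:=(b -> Int)} | 1 pending]
  -> decompose arrow: push b~Int, Bool~Bool
step 4: unify b ~ Int  [subst: {a:=(b -> Int)} | 2 pending]
  bind b := Int
step 5: unify Bool ~ Bool  [subst: {a:=(b -> Int), b:=Int} | 1 pending]
  -> identical, skip
step 6: unify Int ~ c  [subst: {a:=(b -> Int), b:=Int} | 0 pending]
  bind c := Int

Answer: a:=(Int -> Int) b:=Int c:=Int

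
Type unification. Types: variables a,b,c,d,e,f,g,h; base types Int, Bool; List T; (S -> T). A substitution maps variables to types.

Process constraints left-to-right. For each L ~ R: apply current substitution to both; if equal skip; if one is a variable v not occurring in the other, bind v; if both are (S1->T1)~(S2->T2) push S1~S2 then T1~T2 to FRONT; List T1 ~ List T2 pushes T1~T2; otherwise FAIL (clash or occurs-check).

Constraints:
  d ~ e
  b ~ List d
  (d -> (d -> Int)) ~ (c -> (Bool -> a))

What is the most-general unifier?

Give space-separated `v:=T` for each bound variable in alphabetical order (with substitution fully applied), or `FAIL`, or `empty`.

Answer: a:=Int b:=List Bool c:=Bool d:=Bool e:=Bool

Derivation:
step 1: unify d ~ e  [subst: {-} | 2 pending]
  bind d := e
step 2: unify b ~ List e  [subst: {d:=e} | 1 pending]
  bind b := List e
step 3: unify (e -> (e -> Int)) ~ (c -> (Bool -> a))  [subst: {d:=e, b:=List e} | 0 pending]
  -> decompose arrow: push e~c, (e -> Int)~(Bool -> a)
step 4: unify e ~ c  [subst: {d:=e, b:=List e} | 1 pending]
  bind e := c
step 5: unify (c -> Int) ~ (Bool -> a)  [subst: {d:=e, b:=List e, e:=c} | 0 pending]
  -> decompose arrow: push c~Bool, Int~a
step 6: unify c ~ Bool  [subst: {d:=e, b:=List e, e:=c} | 1 pending]
  bind c := Bool
step 7: unify Int ~ a  [subst: {d:=e, b:=List e, e:=c, c:=Bool} | 0 pending]
  bind a := Int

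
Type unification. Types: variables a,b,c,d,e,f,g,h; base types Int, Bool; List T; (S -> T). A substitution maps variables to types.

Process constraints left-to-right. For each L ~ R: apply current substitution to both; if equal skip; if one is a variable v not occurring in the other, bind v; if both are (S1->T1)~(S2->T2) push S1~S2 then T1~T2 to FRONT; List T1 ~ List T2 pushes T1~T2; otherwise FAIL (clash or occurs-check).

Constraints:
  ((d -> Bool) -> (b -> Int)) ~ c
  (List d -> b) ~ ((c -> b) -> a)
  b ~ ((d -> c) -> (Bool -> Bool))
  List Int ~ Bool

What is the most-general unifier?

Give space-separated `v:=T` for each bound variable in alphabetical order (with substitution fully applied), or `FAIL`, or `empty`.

Answer: FAIL

Derivation:
step 1: unify ((d -> Bool) -> (b -> Int)) ~ c  [subst: {-} | 3 pending]
  bind c := ((d -> Bool) -> (b -> Int))
step 2: unify (List d -> b) ~ ((((d -> Bool) -> (b -> Int)) -> b) -> a)  [subst: {c:=((d -> Bool) -> (b -> Int))} | 2 pending]
  -> decompose arrow: push List d~(((d -> Bool) -> (b -> Int)) -> b), b~a
step 3: unify List d ~ (((d -> Bool) -> (b -> Int)) -> b)  [subst: {c:=((d -> Bool) -> (b -> Int))} | 3 pending]
  clash: List d vs (((d -> Bool) -> (b -> Int)) -> b)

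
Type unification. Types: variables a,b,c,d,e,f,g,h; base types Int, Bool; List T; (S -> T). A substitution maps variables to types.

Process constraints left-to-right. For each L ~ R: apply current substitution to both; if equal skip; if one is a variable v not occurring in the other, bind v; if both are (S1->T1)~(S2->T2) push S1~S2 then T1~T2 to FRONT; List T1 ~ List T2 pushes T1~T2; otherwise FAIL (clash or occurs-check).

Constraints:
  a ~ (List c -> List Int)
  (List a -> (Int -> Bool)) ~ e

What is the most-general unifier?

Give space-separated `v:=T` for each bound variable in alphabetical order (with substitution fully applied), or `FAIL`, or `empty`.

Answer: a:=(List c -> List Int) e:=(List (List c -> List Int) -> (Int -> Bool))

Derivation:
step 1: unify a ~ (List c -> List Int)  [subst: {-} | 1 pending]
  bind a := (List c -> List Int)
step 2: unify (List (List c -> List Int) -> (Int -> Bool)) ~ e  [subst: {a:=(List c -> List Int)} | 0 pending]
  bind e := (List (List c -> List Int) -> (Int -> Bool))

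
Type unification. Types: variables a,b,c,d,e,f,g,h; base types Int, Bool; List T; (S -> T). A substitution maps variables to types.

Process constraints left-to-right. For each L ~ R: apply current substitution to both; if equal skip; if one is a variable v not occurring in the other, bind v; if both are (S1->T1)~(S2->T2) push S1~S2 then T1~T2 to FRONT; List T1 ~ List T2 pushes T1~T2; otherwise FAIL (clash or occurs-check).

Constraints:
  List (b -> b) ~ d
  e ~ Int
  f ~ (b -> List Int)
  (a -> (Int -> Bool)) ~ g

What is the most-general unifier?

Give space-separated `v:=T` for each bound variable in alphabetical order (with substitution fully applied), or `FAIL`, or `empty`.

Answer: d:=List (b -> b) e:=Int f:=(b -> List Int) g:=(a -> (Int -> Bool))

Derivation:
step 1: unify List (b -> b) ~ d  [subst: {-} | 3 pending]
  bind d := List (b -> b)
step 2: unify e ~ Int  [subst: {d:=List (b -> b)} | 2 pending]
  bind e := Int
step 3: unify f ~ (b -> List Int)  [subst: {d:=List (b -> b), e:=Int} | 1 pending]
  bind f := (b -> List Int)
step 4: unify (a -> (Int -> Bool)) ~ g  [subst: {d:=List (b -> b), e:=Int, f:=(b -> List Int)} | 0 pending]
  bind g := (a -> (Int -> Bool))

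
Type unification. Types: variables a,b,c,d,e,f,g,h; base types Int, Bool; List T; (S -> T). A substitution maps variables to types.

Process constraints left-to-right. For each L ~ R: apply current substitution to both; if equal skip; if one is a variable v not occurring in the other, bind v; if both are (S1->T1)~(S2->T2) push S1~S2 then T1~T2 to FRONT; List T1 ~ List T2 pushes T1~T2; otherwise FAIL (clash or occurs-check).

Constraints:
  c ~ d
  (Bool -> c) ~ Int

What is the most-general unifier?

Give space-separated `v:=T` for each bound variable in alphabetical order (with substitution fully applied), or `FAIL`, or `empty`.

step 1: unify c ~ d  [subst: {-} | 1 pending]
  bind c := d
step 2: unify (Bool -> d) ~ Int  [subst: {c:=d} | 0 pending]
  clash: (Bool -> d) vs Int

Answer: FAIL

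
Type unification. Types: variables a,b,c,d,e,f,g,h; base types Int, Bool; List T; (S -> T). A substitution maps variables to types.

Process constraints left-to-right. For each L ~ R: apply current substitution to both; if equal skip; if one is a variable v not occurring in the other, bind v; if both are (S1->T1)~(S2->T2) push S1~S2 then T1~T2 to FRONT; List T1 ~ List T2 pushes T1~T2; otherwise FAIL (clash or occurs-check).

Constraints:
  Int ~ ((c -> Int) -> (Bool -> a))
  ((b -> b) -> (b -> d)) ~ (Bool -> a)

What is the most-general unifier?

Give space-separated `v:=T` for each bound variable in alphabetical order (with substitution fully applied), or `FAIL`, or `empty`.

step 1: unify Int ~ ((c -> Int) -> (Bool -> a))  [subst: {-} | 1 pending]
  clash: Int vs ((c -> Int) -> (Bool -> a))

Answer: FAIL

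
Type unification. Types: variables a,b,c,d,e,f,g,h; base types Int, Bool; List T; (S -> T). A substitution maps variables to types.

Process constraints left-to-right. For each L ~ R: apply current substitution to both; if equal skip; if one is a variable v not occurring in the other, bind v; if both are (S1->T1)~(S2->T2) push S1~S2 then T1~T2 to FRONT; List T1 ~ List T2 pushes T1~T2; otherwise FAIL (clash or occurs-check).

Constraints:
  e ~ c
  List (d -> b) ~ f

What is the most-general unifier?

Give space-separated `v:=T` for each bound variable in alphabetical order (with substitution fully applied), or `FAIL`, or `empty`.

Answer: e:=c f:=List (d -> b)

Derivation:
step 1: unify e ~ c  [subst: {-} | 1 pending]
  bind e := c
step 2: unify List (d -> b) ~ f  [subst: {e:=c} | 0 pending]
  bind f := List (d -> b)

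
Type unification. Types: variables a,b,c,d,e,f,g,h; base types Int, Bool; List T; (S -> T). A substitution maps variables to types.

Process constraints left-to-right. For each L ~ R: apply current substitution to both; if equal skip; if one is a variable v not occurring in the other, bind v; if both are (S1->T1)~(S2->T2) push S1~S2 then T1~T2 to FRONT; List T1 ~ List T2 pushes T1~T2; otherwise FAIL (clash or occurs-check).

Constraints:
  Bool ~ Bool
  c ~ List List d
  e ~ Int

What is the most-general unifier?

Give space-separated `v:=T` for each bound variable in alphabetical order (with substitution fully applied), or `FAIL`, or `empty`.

step 1: unify Bool ~ Bool  [subst: {-} | 2 pending]
  -> identical, skip
step 2: unify c ~ List List d  [subst: {-} | 1 pending]
  bind c := List List d
step 3: unify e ~ Int  [subst: {c:=List List d} | 0 pending]
  bind e := Int

Answer: c:=List List d e:=Int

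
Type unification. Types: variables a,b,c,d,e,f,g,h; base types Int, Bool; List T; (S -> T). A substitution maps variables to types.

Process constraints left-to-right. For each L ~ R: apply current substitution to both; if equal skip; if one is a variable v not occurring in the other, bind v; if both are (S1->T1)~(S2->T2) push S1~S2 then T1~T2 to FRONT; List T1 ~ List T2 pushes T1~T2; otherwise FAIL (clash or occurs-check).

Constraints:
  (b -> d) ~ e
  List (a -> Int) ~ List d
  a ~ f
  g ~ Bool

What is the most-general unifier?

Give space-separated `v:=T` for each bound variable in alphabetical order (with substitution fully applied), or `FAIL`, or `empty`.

step 1: unify (b -> d) ~ e  [subst: {-} | 3 pending]
  bind e := (b -> d)
step 2: unify List (a -> Int) ~ List d  [subst: {e:=(b -> d)} | 2 pending]
  -> decompose List: push (a -> Int)~d
step 3: unify (a -> Int) ~ d  [subst: {e:=(b -> d)} | 2 pending]
  bind d := (a -> Int)
step 4: unify a ~ f  [subst: {e:=(b -> d), d:=(a -> Int)} | 1 pending]
  bind a := f
step 5: unify g ~ Bool  [subst: {e:=(b -> d), d:=(a -> Int), a:=f} | 0 pending]
  bind g := Bool

Answer: a:=f d:=(f -> Int) e:=(b -> (f -> Int)) g:=Bool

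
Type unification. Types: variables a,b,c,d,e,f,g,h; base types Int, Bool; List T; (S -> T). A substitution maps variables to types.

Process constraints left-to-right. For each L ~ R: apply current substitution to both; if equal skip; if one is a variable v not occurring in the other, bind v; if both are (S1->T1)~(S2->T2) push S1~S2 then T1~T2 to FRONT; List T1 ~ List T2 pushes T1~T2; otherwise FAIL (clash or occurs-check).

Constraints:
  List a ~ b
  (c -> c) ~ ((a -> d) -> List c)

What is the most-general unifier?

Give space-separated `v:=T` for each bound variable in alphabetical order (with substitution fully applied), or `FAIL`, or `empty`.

step 1: unify List a ~ b  [subst: {-} | 1 pending]
  bind b := List a
step 2: unify (c -> c) ~ ((a -> d) -> List c)  [subst: {b:=List a} | 0 pending]
  -> decompose arrow: push c~(a -> d), c~List c
step 3: unify c ~ (a -> d)  [subst: {b:=List a} | 1 pending]
  bind c := (a -> d)
step 4: unify (a -> d) ~ List (a -> d)  [subst: {b:=List a, c:=(a -> d)} | 0 pending]
  clash: (a -> d) vs List (a -> d)

Answer: FAIL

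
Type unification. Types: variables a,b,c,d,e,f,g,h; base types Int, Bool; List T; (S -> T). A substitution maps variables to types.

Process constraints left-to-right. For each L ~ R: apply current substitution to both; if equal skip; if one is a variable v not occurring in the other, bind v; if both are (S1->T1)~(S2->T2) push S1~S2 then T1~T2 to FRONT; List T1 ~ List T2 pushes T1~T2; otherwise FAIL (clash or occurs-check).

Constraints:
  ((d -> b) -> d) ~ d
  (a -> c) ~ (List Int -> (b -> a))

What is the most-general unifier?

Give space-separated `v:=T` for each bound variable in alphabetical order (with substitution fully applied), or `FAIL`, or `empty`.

step 1: unify ((d -> b) -> d) ~ d  [subst: {-} | 1 pending]
  occurs-check fail

Answer: FAIL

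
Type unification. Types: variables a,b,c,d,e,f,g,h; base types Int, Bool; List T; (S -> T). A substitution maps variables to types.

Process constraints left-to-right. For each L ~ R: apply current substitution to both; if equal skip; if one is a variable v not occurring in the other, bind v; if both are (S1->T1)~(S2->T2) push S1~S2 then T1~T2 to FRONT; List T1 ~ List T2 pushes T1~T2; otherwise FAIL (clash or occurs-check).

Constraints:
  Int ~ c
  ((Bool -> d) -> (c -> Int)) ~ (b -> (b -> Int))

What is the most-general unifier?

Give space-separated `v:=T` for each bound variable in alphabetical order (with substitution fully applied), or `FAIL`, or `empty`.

Answer: FAIL

Derivation:
step 1: unify Int ~ c  [subst: {-} | 1 pending]
  bind c := Int
step 2: unify ((Bool -> d) -> (Int -> Int)) ~ (b -> (b -> Int))  [subst: {c:=Int} | 0 pending]
  -> decompose arrow: push (Bool -> d)~b, (Int -> Int)~(b -> Int)
step 3: unify (Bool -> d) ~ b  [subst: {c:=Int} | 1 pending]
  bind b := (Bool -> d)
step 4: unify (Int -> Int) ~ ((Bool -> d) -> Int)  [subst: {c:=Int, b:=(Bool -> d)} | 0 pending]
  -> decompose arrow: push Int~(Bool -> d), Int~Int
step 5: unify Int ~ (Bool -> d)  [subst: {c:=Int, b:=(Bool -> d)} | 1 pending]
  clash: Int vs (Bool -> d)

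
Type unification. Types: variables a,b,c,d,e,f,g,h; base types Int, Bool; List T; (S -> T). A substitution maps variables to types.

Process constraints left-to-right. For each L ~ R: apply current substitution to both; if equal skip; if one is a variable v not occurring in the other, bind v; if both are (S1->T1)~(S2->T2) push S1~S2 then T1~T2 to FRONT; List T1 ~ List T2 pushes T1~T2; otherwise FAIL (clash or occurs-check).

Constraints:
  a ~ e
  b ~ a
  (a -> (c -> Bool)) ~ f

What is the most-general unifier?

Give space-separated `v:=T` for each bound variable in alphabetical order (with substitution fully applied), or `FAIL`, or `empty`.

step 1: unify a ~ e  [subst: {-} | 2 pending]
  bind a := e
step 2: unify b ~ e  [subst: {a:=e} | 1 pending]
  bind b := e
step 3: unify (e -> (c -> Bool)) ~ f  [subst: {a:=e, b:=e} | 0 pending]
  bind f := (e -> (c -> Bool))

Answer: a:=e b:=e f:=(e -> (c -> Bool))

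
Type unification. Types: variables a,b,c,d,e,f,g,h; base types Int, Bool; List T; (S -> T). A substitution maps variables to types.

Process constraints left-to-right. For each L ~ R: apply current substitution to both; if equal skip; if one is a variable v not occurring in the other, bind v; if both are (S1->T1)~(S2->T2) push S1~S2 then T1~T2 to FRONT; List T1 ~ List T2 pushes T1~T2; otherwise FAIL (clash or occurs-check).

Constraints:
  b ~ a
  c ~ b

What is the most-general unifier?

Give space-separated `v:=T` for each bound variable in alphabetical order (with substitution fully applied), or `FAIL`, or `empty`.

Answer: b:=a c:=a

Derivation:
step 1: unify b ~ a  [subst: {-} | 1 pending]
  bind b := a
step 2: unify c ~ a  [subst: {b:=a} | 0 pending]
  bind c := a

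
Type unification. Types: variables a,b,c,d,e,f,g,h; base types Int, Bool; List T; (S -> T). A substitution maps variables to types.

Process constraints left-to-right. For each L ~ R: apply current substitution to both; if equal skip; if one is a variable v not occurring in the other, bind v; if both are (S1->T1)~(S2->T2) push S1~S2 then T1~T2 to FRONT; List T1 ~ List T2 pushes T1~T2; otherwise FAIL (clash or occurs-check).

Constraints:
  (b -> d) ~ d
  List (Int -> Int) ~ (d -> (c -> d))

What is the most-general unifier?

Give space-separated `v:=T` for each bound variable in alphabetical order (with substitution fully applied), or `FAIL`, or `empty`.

step 1: unify (b -> d) ~ d  [subst: {-} | 1 pending]
  occurs-check fail

Answer: FAIL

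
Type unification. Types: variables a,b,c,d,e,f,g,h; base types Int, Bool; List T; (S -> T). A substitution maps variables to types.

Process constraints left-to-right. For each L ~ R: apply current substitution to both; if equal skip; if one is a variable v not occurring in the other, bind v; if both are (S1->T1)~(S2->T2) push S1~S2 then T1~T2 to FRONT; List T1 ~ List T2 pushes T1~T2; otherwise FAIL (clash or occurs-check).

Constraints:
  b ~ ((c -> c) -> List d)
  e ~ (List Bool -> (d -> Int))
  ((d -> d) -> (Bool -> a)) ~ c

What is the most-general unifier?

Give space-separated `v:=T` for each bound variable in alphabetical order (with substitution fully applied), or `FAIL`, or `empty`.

Answer: b:=((((d -> d) -> (Bool -> a)) -> ((d -> d) -> (Bool -> a))) -> List d) c:=((d -> d) -> (Bool -> a)) e:=(List Bool -> (d -> Int))

Derivation:
step 1: unify b ~ ((c -> c) -> List d)  [subst: {-} | 2 pending]
  bind b := ((c -> c) -> List d)
step 2: unify e ~ (List Bool -> (d -> Int))  [subst: {b:=((c -> c) -> List d)} | 1 pending]
  bind e := (List Bool -> (d -> Int))
step 3: unify ((d -> d) -> (Bool -> a)) ~ c  [subst: {b:=((c -> c) -> List d), e:=(List Bool -> (d -> Int))} | 0 pending]
  bind c := ((d -> d) -> (Bool -> a))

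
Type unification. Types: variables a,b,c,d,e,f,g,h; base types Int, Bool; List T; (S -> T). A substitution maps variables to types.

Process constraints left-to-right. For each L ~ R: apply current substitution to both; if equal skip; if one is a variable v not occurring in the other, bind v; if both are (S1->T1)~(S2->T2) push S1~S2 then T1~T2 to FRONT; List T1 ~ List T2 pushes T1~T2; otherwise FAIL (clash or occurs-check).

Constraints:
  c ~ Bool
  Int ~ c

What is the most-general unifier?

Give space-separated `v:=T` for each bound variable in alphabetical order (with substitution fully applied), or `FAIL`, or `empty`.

Answer: FAIL

Derivation:
step 1: unify c ~ Bool  [subst: {-} | 1 pending]
  bind c := Bool
step 2: unify Int ~ Bool  [subst: {c:=Bool} | 0 pending]
  clash: Int vs Bool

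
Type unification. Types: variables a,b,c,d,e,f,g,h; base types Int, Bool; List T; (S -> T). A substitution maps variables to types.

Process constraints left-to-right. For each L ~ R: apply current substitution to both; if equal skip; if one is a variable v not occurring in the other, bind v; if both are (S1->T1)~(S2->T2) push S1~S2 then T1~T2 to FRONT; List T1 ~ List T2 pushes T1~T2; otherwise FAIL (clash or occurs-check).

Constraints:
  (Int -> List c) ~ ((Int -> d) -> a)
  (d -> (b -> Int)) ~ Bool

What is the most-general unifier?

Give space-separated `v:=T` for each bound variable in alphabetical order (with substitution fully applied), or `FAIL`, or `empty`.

Answer: FAIL

Derivation:
step 1: unify (Int -> List c) ~ ((Int -> d) -> a)  [subst: {-} | 1 pending]
  -> decompose arrow: push Int~(Int -> d), List c~a
step 2: unify Int ~ (Int -> d)  [subst: {-} | 2 pending]
  clash: Int vs (Int -> d)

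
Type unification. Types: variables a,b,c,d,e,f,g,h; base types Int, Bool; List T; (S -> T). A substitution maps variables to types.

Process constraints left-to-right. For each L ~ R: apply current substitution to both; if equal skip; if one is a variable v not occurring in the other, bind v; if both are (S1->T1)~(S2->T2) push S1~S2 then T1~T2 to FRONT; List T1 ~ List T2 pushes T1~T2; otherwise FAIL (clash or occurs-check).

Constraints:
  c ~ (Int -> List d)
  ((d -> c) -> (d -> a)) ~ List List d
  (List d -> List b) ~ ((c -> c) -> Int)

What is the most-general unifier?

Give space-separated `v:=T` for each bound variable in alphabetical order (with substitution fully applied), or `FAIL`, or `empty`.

Answer: FAIL

Derivation:
step 1: unify c ~ (Int -> List d)  [subst: {-} | 2 pending]
  bind c := (Int -> List d)
step 2: unify ((d -> (Int -> List d)) -> (d -> a)) ~ List List d  [subst: {c:=(Int -> List d)} | 1 pending]
  clash: ((d -> (Int -> List d)) -> (d -> a)) vs List List d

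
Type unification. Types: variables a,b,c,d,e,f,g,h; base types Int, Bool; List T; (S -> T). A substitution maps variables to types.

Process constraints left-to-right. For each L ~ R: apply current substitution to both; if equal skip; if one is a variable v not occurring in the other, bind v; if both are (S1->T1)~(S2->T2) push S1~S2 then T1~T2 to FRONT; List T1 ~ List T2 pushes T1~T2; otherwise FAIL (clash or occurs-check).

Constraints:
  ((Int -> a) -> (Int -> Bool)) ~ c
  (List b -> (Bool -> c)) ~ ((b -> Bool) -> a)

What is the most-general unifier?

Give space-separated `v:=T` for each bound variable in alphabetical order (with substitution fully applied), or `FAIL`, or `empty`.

Answer: FAIL

Derivation:
step 1: unify ((Int -> a) -> (Int -> Bool)) ~ c  [subst: {-} | 1 pending]
  bind c := ((Int -> a) -> (Int -> Bool))
step 2: unify (List b -> (Bool -> ((Int -> a) -> (Int -> Bool)))) ~ ((b -> Bool) -> a)  [subst: {c:=((Int -> a) -> (Int -> Bool))} | 0 pending]
  -> decompose arrow: push List b~(b -> Bool), (Bool -> ((Int -> a) -> (Int -> Bool)))~a
step 3: unify List b ~ (b -> Bool)  [subst: {c:=((Int -> a) -> (Int -> Bool))} | 1 pending]
  clash: List b vs (b -> Bool)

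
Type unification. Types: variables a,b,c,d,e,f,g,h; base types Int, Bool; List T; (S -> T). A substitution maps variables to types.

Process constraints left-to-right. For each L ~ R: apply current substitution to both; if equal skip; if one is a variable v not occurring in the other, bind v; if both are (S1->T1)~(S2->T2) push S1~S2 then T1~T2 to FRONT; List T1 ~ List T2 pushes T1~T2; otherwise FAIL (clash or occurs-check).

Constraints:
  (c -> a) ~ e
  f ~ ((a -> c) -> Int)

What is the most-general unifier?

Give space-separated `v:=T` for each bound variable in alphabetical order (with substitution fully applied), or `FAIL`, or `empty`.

Answer: e:=(c -> a) f:=((a -> c) -> Int)

Derivation:
step 1: unify (c -> a) ~ e  [subst: {-} | 1 pending]
  bind e := (c -> a)
step 2: unify f ~ ((a -> c) -> Int)  [subst: {e:=(c -> a)} | 0 pending]
  bind f := ((a -> c) -> Int)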